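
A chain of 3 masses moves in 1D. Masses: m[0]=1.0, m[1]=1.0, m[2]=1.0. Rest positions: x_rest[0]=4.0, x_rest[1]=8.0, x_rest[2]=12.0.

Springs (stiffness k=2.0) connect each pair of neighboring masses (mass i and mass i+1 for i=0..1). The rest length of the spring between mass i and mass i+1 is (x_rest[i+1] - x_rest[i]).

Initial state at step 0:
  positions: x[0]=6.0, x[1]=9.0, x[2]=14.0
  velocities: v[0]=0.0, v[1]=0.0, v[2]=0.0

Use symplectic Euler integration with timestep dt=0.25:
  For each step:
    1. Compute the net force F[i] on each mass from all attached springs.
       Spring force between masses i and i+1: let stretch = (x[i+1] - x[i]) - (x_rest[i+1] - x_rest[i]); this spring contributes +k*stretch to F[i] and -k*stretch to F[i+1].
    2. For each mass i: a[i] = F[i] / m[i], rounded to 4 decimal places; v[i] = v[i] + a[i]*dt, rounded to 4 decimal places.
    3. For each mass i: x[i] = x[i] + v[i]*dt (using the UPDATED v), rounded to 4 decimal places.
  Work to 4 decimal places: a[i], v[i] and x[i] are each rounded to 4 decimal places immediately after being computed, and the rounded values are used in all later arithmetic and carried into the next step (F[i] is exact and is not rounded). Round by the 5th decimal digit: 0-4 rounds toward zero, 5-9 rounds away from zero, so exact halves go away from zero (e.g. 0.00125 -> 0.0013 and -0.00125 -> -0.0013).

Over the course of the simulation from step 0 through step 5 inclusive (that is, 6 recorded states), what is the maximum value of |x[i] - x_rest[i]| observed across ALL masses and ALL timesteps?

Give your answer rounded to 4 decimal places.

Step 0: x=[6.0000 9.0000 14.0000] v=[0.0000 0.0000 0.0000]
Step 1: x=[5.8750 9.2500 13.8750] v=[-0.5000 1.0000 -0.5000]
Step 2: x=[5.6719 9.6563 13.6719] v=[-0.8125 1.6250 -0.8125]
Step 3: x=[5.4668 10.0665 13.4668] v=[-0.8203 1.6406 -0.8203]
Step 4: x=[5.3367 10.3267 13.3367] v=[-0.5205 1.0409 -0.5205]
Step 5: x=[5.3303 10.3394 13.3303] v=[-0.0255 0.0509 -0.0255]
Max displacement = 2.3394

Answer: 2.3394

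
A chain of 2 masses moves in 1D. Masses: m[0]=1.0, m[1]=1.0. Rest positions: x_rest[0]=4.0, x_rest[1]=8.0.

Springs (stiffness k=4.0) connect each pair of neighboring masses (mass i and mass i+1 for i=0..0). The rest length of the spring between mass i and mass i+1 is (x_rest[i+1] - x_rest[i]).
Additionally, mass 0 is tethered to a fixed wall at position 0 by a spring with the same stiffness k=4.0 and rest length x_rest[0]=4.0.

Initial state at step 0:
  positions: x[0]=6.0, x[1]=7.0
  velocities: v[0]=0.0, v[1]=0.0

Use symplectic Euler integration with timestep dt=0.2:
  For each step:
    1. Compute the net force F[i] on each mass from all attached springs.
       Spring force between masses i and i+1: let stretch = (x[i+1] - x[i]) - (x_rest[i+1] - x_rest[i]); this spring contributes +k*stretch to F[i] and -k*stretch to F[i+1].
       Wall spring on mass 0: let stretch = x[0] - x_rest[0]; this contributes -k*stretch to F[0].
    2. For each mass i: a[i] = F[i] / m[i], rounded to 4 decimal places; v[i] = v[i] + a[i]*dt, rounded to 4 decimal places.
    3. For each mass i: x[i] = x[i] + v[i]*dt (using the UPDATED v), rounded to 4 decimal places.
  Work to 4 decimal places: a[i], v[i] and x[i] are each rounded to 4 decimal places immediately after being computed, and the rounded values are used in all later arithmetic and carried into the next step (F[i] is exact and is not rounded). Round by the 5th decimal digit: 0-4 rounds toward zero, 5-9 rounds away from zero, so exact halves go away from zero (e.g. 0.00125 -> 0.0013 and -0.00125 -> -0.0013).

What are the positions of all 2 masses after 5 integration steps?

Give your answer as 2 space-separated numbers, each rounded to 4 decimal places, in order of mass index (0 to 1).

Answer: 2.2492 9.1312

Derivation:
Step 0: x=[6.0000 7.0000] v=[0.0000 0.0000]
Step 1: x=[5.2000 7.4800] v=[-4.0000 2.4000]
Step 2: x=[3.9328 8.2352] v=[-6.3360 3.7760]
Step 3: x=[2.7247 8.9420] v=[-6.0403 3.5341]
Step 4: x=[2.0755 9.2941] v=[-3.2462 1.7603]
Step 5: x=[2.2492 9.1312] v=[0.8683 -0.8146]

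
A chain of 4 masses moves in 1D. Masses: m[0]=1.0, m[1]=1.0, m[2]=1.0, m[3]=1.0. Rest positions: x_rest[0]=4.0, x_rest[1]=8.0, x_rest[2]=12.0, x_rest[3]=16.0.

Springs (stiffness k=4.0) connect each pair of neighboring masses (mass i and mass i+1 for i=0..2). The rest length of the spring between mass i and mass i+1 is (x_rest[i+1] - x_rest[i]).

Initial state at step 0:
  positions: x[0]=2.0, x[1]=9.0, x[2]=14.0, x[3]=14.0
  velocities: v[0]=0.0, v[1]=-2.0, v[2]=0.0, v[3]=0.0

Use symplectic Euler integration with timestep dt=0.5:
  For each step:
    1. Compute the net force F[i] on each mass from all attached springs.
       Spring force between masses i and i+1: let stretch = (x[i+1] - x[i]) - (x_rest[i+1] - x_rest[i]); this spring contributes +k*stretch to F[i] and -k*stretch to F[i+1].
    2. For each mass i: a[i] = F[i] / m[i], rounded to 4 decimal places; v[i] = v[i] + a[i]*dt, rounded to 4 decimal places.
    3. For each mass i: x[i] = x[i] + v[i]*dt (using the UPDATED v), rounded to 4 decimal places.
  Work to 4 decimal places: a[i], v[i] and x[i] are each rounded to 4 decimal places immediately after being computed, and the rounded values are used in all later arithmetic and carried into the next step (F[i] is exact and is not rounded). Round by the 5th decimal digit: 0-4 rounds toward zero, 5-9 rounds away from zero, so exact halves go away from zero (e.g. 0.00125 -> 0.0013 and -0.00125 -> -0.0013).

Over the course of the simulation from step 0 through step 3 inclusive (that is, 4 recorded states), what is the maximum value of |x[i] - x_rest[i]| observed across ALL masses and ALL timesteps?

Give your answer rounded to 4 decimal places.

Answer: 3.0000

Derivation:
Step 0: x=[2.0000 9.0000 14.0000 14.0000] v=[0.0000 -2.0000 0.0000 0.0000]
Step 1: x=[5.0000 6.0000 9.0000 18.0000] v=[6.0000 -6.0000 -10.0000 8.0000]
Step 2: x=[5.0000 5.0000 10.0000 17.0000] v=[0.0000 -2.0000 2.0000 -2.0000]
Step 3: x=[1.0000 9.0000 13.0000 13.0000] v=[-8.0000 8.0000 6.0000 -8.0000]
Max displacement = 3.0000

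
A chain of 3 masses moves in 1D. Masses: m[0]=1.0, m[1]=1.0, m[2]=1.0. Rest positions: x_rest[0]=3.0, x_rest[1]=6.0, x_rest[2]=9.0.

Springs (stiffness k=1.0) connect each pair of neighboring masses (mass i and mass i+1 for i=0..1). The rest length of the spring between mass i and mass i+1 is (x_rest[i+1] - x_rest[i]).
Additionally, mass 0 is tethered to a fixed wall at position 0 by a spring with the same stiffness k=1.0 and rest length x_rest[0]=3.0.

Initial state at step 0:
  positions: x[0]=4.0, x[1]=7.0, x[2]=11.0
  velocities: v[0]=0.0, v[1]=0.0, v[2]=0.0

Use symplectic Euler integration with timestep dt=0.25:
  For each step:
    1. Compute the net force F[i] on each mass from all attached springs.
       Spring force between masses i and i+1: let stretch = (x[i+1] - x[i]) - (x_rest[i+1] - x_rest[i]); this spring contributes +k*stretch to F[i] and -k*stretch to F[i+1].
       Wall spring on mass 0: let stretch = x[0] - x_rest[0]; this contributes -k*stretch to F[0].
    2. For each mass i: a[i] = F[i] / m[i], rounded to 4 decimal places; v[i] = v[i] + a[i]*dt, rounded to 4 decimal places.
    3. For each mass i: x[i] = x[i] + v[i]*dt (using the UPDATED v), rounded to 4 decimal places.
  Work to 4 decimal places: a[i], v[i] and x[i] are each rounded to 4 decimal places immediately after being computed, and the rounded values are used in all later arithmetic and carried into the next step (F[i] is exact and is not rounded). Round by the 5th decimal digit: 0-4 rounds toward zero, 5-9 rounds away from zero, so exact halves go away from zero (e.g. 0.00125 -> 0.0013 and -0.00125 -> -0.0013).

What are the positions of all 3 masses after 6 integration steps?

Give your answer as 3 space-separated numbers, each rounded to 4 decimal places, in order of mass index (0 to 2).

Step 0: x=[4.0000 7.0000 11.0000] v=[0.0000 0.0000 0.0000]
Step 1: x=[3.9375 7.0625 10.9375] v=[-0.2500 0.2500 -0.2500]
Step 2: x=[3.8242 7.1719 10.8203] v=[-0.4531 0.4375 -0.4688]
Step 3: x=[3.6812 7.3001 10.6626] v=[-0.5722 0.5127 -0.6309]
Step 4: x=[3.5343 7.4123 10.4822] v=[-0.5878 0.4486 -0.7215]
Step 5: x=[3.4088 7.4740 10.2975] v=[-0.5019 0.2466 -0.7390]
Step 6: x=[3.3244 7.4581 10.1238] v=[-0.3378 -0.0638 -0.6949]

Answer: 3.3244 7.4581 10.1238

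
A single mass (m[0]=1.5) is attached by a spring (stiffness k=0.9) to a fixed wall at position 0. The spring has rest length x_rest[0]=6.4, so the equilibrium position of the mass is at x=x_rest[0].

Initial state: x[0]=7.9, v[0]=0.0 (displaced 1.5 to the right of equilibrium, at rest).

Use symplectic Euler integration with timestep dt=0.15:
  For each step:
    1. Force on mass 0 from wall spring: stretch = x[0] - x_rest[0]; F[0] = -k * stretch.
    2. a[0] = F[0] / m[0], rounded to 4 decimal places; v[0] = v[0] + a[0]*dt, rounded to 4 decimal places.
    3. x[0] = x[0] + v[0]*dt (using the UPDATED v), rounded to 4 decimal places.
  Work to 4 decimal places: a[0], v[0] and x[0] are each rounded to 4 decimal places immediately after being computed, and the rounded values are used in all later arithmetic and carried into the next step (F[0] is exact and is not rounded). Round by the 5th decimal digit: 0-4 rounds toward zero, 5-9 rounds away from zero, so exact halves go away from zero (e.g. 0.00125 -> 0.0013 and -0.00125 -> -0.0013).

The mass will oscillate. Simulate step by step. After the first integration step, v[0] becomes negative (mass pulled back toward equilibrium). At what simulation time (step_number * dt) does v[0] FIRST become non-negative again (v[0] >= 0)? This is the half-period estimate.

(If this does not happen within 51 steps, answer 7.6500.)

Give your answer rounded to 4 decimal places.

Step 0: x=[7.9000] v=[0.0000]
Step 1: x=[7.8798] v=[-0.1350]
Step 2: x=[7.8396] v=[-0.2682]
Step 3: x=[7.7799] v=[-0.3978]
Step 4: x=[7.7016] v=[-0.5220]
Step 5: x=[7.6057] v=[-0.6392]
Step 6: x=[7.4935] v=[-0.7477]
Step 7: x=[7.3666] v=[-0.8461]
Step 8: x=[7.2266] v=[-0.9331]
Step 9: x=[7.0755] v=[-1.0075]
Step 10: x=[6.9153] v=[-1.0683]
Step 11: x=[6.7481] v=[-1.1147]
Step 12: x=[6.5762] v=[-1.1460]
Step 13: x=[6.4019] v=[-1.1619]
Step 14: x=[6.2276] v=[-1.1621]
Step 15: x=[6.0556] v=[-1.1466]
Step 16: x=[5.8883] v=[-1.1156]
Step 17: x=[5.7279] v=[-1.0696]
Step 18: x=[5.5765] v=[-1.0091]
Step 19: x=[5.4363] v=[-0.9350]
Step 20: x=[5.3091] v=[-0.8483]
Step 21: x=[5.1966] v=[-0.7501]
Step 22: x=[5.1003] v=[-0.6418]
Step 23: x=[5.0216] v=[-0.5248]
Step 24: x=[4.9615] v=[-0.4008]
Step 25: x=[4.9208] v=[-0.2713]
Step 26: x=[4.9001] v=[-0.1382]
Step 27: x=[4.8996] v=[-0.0032]
Step 28: x=[4.9194] v=[0.1318]
First v>=0 after going negative at step 28, time=4.2000

Answer: 4.2000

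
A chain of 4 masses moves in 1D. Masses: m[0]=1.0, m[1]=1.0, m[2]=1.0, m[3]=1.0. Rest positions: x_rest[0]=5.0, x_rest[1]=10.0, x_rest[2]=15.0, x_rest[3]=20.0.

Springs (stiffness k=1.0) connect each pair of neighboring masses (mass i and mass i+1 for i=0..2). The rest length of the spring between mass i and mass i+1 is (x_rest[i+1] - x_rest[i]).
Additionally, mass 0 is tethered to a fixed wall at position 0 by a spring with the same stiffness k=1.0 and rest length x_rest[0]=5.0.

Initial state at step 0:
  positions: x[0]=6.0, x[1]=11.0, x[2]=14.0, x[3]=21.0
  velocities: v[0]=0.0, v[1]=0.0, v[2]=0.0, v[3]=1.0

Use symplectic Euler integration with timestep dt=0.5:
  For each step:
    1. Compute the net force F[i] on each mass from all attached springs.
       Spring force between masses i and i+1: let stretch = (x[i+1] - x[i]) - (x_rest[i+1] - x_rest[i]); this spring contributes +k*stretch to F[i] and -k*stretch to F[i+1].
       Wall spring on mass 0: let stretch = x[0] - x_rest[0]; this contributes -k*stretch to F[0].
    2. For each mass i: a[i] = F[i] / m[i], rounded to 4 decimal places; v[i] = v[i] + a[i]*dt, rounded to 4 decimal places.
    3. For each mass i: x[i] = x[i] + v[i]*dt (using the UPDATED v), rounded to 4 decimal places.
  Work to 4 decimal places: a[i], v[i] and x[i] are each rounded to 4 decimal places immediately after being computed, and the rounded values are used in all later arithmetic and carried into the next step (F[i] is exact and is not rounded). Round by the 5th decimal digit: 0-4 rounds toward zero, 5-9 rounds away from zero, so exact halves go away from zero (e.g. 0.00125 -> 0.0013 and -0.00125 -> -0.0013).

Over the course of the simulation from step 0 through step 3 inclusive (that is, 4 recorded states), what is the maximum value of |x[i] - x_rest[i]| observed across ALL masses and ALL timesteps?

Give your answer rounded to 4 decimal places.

Step 0: x=[6.0000 11.0000 14.0000 21.0000] v=[0.0000 0.0000 0.0000 1.0000]
Step 1: x=[5.7500 10.5000 15.0000 21.0000] v=[-0.5000 -1.0000 2.0000 0.0000]
Step 2: x=[5.2500 9.9375 16.3750 20.7500] v=[-1.0000 -1.1250 2.7500 -0.5000]
Step 3: x=[4.6094 9.8125 17.2344 20.6563] v=[-1.2813 -0.2500 1.7188 -0.1875]
Max displacement = 2.2344

Answer: 2.2344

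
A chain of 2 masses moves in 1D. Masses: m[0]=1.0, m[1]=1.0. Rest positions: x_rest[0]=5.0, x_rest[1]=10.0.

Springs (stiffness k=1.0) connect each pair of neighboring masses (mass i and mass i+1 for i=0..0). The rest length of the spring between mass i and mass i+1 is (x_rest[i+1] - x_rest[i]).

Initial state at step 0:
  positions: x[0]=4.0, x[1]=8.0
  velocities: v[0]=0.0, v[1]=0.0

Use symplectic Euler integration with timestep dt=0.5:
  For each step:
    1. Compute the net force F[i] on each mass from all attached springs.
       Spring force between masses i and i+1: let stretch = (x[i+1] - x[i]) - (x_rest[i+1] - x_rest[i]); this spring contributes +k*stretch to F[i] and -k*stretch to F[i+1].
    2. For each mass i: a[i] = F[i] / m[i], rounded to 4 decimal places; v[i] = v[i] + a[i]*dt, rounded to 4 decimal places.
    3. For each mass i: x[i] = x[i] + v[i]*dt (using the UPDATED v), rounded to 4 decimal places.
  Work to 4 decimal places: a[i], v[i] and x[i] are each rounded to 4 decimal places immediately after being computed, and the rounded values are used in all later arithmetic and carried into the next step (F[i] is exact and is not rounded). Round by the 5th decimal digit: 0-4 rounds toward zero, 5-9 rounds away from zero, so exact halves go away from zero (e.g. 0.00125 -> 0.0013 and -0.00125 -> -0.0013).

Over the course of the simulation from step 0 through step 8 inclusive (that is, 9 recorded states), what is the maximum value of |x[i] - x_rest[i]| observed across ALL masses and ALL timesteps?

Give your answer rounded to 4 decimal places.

Step 0: x=[4.0000 8.0000] v=[0.0000 0.0000]
Step 1: x=[3.7500 8.2500] v=[-0.5000 0.5000]
Step 2: x=[3.3750 8.6250] v=[-0.7500 0.7500]
Step 3: x=[3.0625 8.9375] v=[-0.6250 0.6250]
Step 4: x=[2.9688 9.0313] v=[-0.1875 0.1875]
Step 5: x=[3.1407 8.8594] v=[0.3438 -0.3438]
Step 6: x=[3.4923 8.5078] v=[0.7032 -0.7032]
Step 7: x=[3.8478 8.1523] v=[0.7110 -0.7110]
Step 8: x=[4.0295 7.9707] v=[0.3633 -0.3633]
Max displacement = 2.0312

Answer: 2.0312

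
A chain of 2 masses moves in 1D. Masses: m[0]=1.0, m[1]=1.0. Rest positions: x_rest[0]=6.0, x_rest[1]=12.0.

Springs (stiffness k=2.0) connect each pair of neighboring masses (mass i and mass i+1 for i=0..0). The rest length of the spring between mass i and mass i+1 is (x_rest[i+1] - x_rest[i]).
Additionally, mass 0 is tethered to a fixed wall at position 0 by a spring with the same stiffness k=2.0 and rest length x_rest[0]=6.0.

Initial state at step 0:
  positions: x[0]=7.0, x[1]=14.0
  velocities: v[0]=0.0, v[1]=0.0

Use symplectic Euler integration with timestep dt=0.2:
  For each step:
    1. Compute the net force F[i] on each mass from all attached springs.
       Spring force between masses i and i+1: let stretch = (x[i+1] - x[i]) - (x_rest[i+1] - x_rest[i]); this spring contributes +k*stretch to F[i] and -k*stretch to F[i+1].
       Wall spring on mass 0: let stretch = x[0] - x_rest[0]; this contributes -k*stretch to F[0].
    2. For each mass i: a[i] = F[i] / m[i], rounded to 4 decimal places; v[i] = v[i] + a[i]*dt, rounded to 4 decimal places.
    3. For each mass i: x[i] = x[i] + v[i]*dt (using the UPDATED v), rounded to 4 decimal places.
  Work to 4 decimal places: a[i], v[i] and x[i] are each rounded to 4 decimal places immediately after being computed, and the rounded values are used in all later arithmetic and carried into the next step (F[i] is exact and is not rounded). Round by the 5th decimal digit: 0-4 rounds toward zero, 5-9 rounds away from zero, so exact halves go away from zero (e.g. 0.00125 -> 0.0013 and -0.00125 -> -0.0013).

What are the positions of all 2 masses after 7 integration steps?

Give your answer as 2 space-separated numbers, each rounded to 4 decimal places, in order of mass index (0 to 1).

Answer: 6.4665 12.3825

Derivation:
Step 0: x=[7.0000 14.0000] v=[0.0000 0.0000]
Step 1: x=[7.0000 13.9200] v=[0.0000 -0.4000]
Step 2: x=[6.9936 13.7664] v=[-0.0320 -0.7680]
Step 3: x=[6.9695 13.5510] v=[-0.1203 -1.0771]
Step 4: x=[6.9144 13.2891] v=[-0.2755 -1.3097]
Step 5: x=[6.8161 12.9972] v=[-0.4914 -1.4596]
Step 6: x=[6.6670 12.6908] v=[-0.7454 -1.5320]
Step 7: x=[6.4665 12.3825] v=[-1.0027 -1.5415]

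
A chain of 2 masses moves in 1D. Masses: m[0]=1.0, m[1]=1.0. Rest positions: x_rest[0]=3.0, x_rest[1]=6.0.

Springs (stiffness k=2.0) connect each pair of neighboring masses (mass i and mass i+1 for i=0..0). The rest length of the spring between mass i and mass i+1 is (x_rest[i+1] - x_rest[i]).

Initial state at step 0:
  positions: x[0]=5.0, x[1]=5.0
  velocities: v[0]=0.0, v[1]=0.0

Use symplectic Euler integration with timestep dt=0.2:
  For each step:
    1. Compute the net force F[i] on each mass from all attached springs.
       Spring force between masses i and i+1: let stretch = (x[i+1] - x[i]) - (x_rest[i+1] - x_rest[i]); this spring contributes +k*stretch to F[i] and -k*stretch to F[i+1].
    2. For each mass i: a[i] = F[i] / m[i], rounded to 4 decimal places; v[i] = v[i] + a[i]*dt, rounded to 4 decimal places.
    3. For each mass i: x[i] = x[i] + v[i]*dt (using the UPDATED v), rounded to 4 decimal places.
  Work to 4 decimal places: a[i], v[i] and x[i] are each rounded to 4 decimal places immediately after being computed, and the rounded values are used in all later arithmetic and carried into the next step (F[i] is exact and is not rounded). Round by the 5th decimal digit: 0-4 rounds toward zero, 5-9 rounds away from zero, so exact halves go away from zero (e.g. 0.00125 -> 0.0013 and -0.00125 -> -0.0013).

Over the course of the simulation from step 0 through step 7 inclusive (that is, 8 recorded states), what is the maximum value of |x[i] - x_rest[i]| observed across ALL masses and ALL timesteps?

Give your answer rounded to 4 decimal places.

Answer: 2.0197

Derivation:
Step 0: x=[5.0000 5.0000] v=[0.0000 0.0000]
Step 1: x=[4.7600 5.2400] v=[-1.2000 1.2000]
Step 2: x=[4.3184 5.6816] v=[-2.2080 2.2080]
Step 3: x=[3.7459 6.2541] v=[-2.8627 2.8627]
Step 4: x=[3.1340 6.8660] v=[-3.0594 3.0594]
Step 5: x=[2.5807 7.4193] v=[-2.7666 2.7666]
Step 6: x=[2.1745 7.8255] v=[-2.0312 2.0312]
Step 7: x=[1.9803 8.0197] v=[-0.9708 0.9708]
Max displacement = 2.0197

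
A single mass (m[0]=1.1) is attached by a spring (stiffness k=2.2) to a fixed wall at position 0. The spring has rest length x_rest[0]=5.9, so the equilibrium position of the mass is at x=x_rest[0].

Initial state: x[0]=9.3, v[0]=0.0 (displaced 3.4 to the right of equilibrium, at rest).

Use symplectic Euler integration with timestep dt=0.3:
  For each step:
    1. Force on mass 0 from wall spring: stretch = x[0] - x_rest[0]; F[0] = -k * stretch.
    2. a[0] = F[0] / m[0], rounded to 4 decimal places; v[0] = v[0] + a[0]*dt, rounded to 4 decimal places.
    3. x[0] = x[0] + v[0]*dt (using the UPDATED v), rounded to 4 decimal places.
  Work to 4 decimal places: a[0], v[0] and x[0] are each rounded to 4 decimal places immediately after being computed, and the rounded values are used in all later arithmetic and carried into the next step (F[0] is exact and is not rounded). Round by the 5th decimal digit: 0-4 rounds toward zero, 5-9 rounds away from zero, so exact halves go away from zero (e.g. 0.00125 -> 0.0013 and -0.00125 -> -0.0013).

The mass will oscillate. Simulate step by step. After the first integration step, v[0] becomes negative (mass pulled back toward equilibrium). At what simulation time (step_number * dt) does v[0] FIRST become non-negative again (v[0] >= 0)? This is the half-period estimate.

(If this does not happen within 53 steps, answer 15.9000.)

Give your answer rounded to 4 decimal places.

Step 0: x=[9.3000] v=[0.0000]
Step 1: x=[8.6880] v=[-2.0400]
Step 2: x=[7.5742] v=[-3.7128]
Step 3: x=[6.1590] v=[-4.7173]
Step 4: x=[4.6972] v=[-4.8727]
Step 5: x=[3.4519] v=[-4.1510]
Step 6: x=[2.6473] v=[-2.6821]
Step 7: x=[2.4282] v=[-0.7305]
Step 8: x=[2.8340] v=[1.3526]
First v>=0 after going negative at step 8, time=2.4000

Answer: 2.4000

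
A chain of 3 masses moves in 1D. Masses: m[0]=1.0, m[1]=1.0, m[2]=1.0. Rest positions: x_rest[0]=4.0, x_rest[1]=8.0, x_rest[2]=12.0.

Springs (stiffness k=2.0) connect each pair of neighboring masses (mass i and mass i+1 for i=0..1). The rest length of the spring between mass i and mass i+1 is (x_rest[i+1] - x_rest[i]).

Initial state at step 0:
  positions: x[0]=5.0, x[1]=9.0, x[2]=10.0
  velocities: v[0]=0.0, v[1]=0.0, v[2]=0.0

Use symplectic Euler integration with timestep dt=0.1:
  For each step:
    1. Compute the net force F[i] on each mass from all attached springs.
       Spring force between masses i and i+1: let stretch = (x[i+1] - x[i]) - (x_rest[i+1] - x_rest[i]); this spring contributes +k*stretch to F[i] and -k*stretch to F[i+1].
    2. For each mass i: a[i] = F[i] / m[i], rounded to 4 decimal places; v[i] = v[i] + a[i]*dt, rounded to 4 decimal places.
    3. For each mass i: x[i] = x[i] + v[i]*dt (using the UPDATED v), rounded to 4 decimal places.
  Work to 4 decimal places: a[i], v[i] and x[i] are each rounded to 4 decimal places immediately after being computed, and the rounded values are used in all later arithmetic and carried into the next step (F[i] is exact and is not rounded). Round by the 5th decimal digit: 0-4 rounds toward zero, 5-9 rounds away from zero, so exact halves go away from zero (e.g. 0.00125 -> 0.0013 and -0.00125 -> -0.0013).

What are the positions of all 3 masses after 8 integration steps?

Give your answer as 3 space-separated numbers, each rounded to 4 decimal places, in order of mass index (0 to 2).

Answer: 4.7895 7.5025 11.7082

Derivation:
Step 0: x=[5.0000 9.0000 10.0000] v=[0.0000 0.0000 0.0000]
Step 1: x=[5.0000 8.9400 10.0600] v=[0.0000 -0.6000 0.6000]
Step 2: x=[4.9988 8.8236 10.1776] v=[-0.0120 -1.1640 1.1760]
Step 3: x=[4.9941 8.6578 10.3481] v=[-0.0470 -1.6582 1.7052]
Step 4: x=[4.9827 8.4525 10.5648] v=[-0.1143 -2.0529 2.1671]
Step 5: x=[4.9607 8.2201 10.8193] v=[-0.2203 -2.3244 2.5446]
Step 6: x=[4.9239 7.9745 11.1018] v=[-0.3684 -2.4564 2.8248]
Step 7: x=[4.8681 7.7304 11.4017] v=[-0.5583 -2.4411 2.9993]
Step 8: x=[4.7895 7.5025 11.7082] v=[-0.7858 -2.2793 3.0650]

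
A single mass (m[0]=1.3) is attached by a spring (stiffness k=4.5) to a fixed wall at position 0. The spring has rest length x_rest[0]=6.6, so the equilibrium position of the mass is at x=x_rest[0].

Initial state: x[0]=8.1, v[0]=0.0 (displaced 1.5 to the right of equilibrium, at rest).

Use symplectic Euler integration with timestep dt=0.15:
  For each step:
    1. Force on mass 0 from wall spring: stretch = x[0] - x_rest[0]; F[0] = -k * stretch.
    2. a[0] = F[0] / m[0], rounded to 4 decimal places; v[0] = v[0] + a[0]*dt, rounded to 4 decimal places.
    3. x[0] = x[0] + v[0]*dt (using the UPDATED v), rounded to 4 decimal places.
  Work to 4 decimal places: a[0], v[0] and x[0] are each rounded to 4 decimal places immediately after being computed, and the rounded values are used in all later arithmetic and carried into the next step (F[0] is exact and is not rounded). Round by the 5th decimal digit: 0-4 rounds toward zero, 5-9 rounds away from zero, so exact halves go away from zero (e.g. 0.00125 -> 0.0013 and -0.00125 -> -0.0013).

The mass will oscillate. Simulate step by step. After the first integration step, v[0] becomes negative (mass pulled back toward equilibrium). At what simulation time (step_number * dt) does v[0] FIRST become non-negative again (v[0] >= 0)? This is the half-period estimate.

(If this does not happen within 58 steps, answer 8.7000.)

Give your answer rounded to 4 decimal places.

Step 0: x=[8.1000] v=[0.0000]
Step 1: x=[7.9832] v=[-0.7788]
Step 2: x=[7.7587] v=[-1.4970]
Step 3: x=[7.4439] v=[-2.0986]
Step 4: x=[7.0634] v=[-2.5368]
Step 5: x=[6.6468] v=[-2.7774]
Step 6: x=[6.2265] v=[-2.8017]
Step 7: x=[5.8353] v=[-2.6078]
Step 8: x=[5.5037] v=[-2.2108]
Step 9: x=[5.2575] v=[-1.6416]
Step 10: x=[5.1158] v=[-0.9445]
Step 11: x=[5.0897] v=[-0.1739]
Step 12: x=[5.1812] v=[0.6103]
First v>=0 after going negative at step 12, time=1.8000

Answer: 1.8000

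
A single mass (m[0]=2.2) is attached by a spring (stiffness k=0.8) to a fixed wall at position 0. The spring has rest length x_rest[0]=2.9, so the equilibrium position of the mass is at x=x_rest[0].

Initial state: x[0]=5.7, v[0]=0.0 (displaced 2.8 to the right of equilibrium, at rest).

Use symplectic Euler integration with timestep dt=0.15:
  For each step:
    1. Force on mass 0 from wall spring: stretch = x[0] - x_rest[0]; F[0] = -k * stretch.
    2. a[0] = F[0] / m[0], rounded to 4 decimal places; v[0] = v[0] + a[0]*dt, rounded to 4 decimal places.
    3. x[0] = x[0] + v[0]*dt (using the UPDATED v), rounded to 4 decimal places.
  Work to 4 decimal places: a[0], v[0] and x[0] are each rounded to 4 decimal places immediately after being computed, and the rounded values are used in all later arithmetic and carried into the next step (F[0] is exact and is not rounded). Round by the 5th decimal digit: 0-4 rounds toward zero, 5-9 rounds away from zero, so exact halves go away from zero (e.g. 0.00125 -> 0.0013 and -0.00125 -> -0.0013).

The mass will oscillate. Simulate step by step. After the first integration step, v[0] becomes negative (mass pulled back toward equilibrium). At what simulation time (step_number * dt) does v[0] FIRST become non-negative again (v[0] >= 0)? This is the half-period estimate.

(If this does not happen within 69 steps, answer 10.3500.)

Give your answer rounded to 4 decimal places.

Step 0: x=[5.7000] v=[0.0000]
Step 1: x=[5.6771] v=[-0.1527]
Step 2: x=[5.6315] v=[-0.3042]
Step 3: x=[5.5635] v=[-0.4532]
Step 4: x=[5.4737] v=[-0.5985]
Step 5: x=[5.3629] v=[-0.7389]
Step 6: x=[5.2319] v=[-0.8732]
Step 7: x=[5.0818] v=[-1.0004]
Step 8: x=[4.9139] v=[-1.1194]
Step 9: x=[4.7295] v=[-1.2292]
Step 10: x=[4.5302] v=[-1.3290]
Step 11: x=[4.3175] v=[-1.4179]
Step 12: x=[4.0932] v=[-1.4952]
Step 13: x=[3.8592] v=[-1.5603]
Step 14: x=[3.6173] v=[-1.6126]
Step 15: x=[3.3695] v=[-1.6517]
Step 16: x=[3.1179] v=[-1.6773]
Step 17: x=[2.8645] v=[-1.6892]
Step 18: x=[2.6114] v=[-1.6873]
Step 19: x=[2.3607] v=[-1.6716]
Step 20: x=[2.1144] v=[-1.6422]
Step 21: x=[1.8745] v=[-1.5993]
Step 22: x=[1.6430] v=[-1.5434]
Step 23: x=[1.4218] v=[-1.4748]
Step 24: x=[1.2127] v=[-1.3942]
Step 25: x=[1.0174] v=[-1.3022]
Step 26: x=[0.8375] v=[-1.1995]
Step 27: x=[0.6745] v=[-1.0870]
Step 28: x=[0.5297] v=[-0.9656]
Step 29: x=[0.4043] v=[-0.8363]
Step 30: x=[0.2993] v=[-0.7002]
Step 31: x=[0.2156] v=[-0.5583]
Step 32: x=[0.1538] v=[-0.4119]
Step 33: x=[0.1145] v=[-0.2621]
Step 34: x=[0.0980] v=[-0.1102]
Step 35: x=[0.1044] v=[0.0426]
First v>=0 after going negative at step 35, time=5.2500

Answer: 5.2500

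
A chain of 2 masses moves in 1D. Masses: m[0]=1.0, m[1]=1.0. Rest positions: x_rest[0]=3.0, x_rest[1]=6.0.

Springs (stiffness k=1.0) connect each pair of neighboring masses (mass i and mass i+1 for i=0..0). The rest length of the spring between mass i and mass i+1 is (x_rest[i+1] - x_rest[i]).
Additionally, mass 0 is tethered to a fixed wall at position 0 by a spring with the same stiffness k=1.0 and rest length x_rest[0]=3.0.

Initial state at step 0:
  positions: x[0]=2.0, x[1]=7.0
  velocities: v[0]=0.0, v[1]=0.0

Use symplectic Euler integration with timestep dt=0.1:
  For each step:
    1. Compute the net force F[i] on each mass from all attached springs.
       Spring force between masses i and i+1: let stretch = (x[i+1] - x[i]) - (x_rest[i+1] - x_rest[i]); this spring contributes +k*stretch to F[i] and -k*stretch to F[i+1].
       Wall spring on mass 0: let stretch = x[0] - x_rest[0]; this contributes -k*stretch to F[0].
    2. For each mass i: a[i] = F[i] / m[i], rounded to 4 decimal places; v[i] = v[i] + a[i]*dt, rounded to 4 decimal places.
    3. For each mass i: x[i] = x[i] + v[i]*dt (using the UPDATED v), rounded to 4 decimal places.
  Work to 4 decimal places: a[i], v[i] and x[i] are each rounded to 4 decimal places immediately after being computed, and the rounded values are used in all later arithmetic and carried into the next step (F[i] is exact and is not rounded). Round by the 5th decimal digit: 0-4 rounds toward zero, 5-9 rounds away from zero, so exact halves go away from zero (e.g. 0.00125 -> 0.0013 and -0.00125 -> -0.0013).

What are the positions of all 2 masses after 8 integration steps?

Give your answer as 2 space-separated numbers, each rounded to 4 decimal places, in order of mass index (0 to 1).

Answer: 2.9214 6.3791

Derivation:
Step 0: x=[2.0000 7.0000] v=[0.0000 0.0000]
Step 1: x=[2.0300 6.9800] v=[0.3000 -0.2000]
Step 2: x=[2.0892 6.9405] v=[0.5920 -0.3950]
Step 3: x=[2.1760 6.8825] v=[0.8682 -0.5801]
Step 4: x=[2.2881 6.8074] v=[1.1213 -0.7508]
Step 5: x=[2.4225 6.7171] v=[1.3444 -0.9027]
Step 6: x=[2.5757 6.6139] v=[1.5316 -1.0322]
Step 7: x=[2.7435 6.5003] v=[1.6779 -1.1360]
Step 8: x=[2.9214 6.3791] v=[1.7792 -1.2117]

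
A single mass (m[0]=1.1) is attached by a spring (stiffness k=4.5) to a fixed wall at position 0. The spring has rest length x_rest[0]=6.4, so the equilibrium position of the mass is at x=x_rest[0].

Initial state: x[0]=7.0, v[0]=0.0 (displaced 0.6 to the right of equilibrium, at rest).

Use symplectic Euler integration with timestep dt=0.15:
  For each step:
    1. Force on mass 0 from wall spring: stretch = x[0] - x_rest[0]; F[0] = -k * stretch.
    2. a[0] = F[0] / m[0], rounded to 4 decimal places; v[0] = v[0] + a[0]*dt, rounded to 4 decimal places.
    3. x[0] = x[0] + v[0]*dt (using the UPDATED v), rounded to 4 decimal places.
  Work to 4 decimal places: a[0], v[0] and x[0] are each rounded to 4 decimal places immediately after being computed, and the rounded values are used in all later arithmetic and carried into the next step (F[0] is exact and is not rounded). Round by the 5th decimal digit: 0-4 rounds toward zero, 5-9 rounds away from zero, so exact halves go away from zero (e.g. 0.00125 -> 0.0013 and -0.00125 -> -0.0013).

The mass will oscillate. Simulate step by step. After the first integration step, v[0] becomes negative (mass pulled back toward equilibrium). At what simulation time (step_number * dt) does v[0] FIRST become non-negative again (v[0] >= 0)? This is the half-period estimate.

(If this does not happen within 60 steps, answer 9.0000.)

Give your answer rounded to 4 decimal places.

Step 0: x=[7.0000] v=[0.0000]
Step 1: x=[6.9448] v=[-0.3682]
Step 2: x=[6.8394] v=[-0.7025]
Step 3: x=[6.6936] v=[-0.9721]
Step 4: x=[6.5208] v=[-1.1523]
Step 5: x=[6.3368] v=[-1.2264]
Step 6: x=[6.1587] v=[-1.1876]
Step 7: x=[6.0028] v=[-1.0395]
Step 8: x=[5.8834] v=[-0.7958]
Step 9: x=[5.8116] v=[-0.4788]
Step 10: x=[5.7939] v=[-0.1177]
Step 11: x=[5.8320] v=[0.2542]
First v>=0 after going negative at step 11, time=1.6500

Answer: 1.6500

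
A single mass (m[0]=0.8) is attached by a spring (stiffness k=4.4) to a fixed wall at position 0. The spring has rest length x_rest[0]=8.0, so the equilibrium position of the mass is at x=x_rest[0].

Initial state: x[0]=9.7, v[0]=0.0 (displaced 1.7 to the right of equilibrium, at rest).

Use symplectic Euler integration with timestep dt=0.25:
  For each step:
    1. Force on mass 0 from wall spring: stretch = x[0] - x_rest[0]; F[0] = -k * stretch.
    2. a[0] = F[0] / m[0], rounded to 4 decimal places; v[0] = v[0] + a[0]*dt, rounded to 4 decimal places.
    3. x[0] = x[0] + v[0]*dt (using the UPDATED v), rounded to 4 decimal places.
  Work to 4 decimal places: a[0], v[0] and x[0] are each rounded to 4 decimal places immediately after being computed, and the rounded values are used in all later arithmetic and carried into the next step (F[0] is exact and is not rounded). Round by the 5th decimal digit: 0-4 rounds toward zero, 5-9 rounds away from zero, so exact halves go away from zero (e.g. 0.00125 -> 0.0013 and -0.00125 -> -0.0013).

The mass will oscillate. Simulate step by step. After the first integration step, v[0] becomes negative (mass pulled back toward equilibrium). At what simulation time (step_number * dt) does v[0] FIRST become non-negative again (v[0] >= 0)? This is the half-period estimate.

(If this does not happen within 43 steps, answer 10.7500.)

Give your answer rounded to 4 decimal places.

Answer: 1.5000

Derivation:
Step 0: x=[9.7000] v=[0.0000]
Step 1: x=[9.1156] v=[-2.3375]
Step 2: x=[8.1477] v=[-3.8715]
Step 3: x=[7.1291] v=[-4.0746]
Step 4: x=[6.4098] v=[-2.8771]
Step 5: x=[6.2372] v=[-0.6906]
Step 6: x=[6.6705] v=[1.7333]
First v>=0 after going negative at step 6, time=1.5000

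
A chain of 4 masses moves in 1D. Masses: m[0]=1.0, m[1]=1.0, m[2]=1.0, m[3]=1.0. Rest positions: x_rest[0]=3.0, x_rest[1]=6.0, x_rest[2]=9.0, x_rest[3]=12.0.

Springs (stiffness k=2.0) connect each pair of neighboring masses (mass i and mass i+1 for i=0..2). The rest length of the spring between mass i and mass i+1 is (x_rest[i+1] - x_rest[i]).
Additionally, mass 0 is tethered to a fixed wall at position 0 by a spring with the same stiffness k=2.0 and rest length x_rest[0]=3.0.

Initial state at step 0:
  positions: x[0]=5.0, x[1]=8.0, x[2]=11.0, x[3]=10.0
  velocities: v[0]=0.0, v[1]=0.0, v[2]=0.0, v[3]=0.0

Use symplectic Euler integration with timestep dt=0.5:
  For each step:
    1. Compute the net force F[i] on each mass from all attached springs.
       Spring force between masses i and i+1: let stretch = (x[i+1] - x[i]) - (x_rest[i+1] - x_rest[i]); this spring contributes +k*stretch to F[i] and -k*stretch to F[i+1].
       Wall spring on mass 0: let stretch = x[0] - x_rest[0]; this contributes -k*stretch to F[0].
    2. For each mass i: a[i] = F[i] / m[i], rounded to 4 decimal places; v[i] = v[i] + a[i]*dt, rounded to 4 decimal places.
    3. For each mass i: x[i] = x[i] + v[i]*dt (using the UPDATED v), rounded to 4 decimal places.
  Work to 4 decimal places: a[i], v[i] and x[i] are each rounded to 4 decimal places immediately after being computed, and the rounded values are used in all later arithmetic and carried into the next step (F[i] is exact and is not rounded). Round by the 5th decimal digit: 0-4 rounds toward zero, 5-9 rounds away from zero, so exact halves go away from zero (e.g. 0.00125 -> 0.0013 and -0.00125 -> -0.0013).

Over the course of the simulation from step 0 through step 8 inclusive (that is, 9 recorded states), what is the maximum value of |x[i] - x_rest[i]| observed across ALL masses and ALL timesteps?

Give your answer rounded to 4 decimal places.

Answer: 3.4923

Derivation:
Step 0: x=[5.0000 8.0000 11.0000 10.0000] v=[0.0000 0.0000 0.0000 0.0000]
Step 1: x=[4.0000 8.0000 9.0000 12.0000] v=[-2.0000 0.0000 -4.0000 4.0000]
Step 2: x=[3.0000 6.5000 8.0000 14.0000] v=[-2.0000 -3.0000 -2.0000 4.0000]
Step 3: x=[2.2500 4.0000 9.2500 14.5000] v=[-1.5000 -5.0000 2.5000 1.0000]
Step 4: x=[1.2500 3.2500 10.5000 13.8750] v=[-2.0000 -1.5000 2.5000 -1.2500]
Step 5: x=[0.6250 5.1250 9.8125 13.0625] v=[-1.2500 3.7500 -1.3750 -1.6250]
Step 6: x=[1.9375 7.0938 8.4063 12.1250] v=[2.6250 3.9375 -2.8125 -1.8750]
Step 7: x=[4.8594 7.1407 8.2032 10.8282] v=[5.8438 0.0937 -0.4063 -2.5937]
Step 8: x=[6.4923 6.5782 8.7813 9.7189] v=[3.2657 -1.1251 1.1562 -2.2187]
Max displacement = 3.4923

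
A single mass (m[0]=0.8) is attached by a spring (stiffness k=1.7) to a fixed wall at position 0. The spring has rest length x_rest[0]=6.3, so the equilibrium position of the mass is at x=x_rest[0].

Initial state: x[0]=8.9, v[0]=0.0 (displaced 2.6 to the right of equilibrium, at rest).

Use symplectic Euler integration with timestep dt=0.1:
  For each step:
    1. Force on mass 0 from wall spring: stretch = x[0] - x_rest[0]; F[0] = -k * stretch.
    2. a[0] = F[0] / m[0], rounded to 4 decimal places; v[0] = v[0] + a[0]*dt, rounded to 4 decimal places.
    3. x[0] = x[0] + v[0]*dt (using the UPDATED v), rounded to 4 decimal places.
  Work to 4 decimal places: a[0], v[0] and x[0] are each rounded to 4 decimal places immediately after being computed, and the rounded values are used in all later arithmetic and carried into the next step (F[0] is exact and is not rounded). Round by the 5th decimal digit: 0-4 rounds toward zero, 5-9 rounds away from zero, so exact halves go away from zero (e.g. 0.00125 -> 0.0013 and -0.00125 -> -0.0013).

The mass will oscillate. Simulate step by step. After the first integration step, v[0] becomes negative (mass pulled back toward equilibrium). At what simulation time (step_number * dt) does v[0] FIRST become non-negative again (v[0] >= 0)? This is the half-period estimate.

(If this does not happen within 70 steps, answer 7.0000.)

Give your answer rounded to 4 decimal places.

Step 0: x=[8.9000] v=[0.0000]
Step 1: x=[8.8448] v=[-0.5525]
Step 2: x=[8.7355] v=[-1.0933]
Step 3: x=[8.5744] v=[-1.6108]
Step 4: x=[8.3650] v=[-2.0941]
Step 5: x=[8.1117] v=[-2.5329]
Step 6: x=[7.8199] v=[-2.9179]
Step 7: x=[7.4958] v=[-3.2409]
Step 8: x=[7.1463] v=[-3.4950]
Step 9: x=[6.7788] v=[-3.6748]
Step 10: x=[6.4011] v=[-3.7766]
Step 11: x=[6.0213] v=[-3.7981]
Step 12: x=[5.6474] v=[-3.7389]
Step 13: x=[5.2874] v=[-3.6002]
Step 14: x=[4.9489] v=[-3.3850]
Step 15: x=[4.6391] v=[-3.0979]
Step 16: x=[4.3646] v=[-2.7450]
Step 17: x=[4.1312] v=[-2.3337]
Step 18: x=[3.9439] v=[-1.8728]
Step 19: x=[3.8067] v=[-1.3721]
Step 20: x=[3.7225] v=[-0.8423]
Step 21: x=[3.6930] v=[-0.2946]
Step 22: x=[3.7189] v=[0.2594]
First v>=0 after going negative at step 22, time=2.2000

Answer: 2.2000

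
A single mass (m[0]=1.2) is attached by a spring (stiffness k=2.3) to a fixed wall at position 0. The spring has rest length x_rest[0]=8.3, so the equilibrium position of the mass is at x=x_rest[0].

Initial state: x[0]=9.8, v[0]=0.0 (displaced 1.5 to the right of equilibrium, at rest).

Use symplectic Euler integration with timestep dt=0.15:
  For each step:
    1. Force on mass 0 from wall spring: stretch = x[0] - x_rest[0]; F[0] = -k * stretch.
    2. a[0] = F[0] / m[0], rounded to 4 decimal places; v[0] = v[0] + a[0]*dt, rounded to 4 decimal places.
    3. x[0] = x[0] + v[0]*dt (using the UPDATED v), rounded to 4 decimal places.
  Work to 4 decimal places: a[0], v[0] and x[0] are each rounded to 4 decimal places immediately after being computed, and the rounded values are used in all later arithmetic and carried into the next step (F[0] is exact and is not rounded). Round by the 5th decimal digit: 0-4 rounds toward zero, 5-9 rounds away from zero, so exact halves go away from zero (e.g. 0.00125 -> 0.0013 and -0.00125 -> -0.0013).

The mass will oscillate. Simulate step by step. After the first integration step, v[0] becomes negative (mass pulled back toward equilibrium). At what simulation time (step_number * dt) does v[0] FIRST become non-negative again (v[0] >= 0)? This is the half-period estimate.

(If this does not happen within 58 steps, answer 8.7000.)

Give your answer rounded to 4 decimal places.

Answer: 2.4000

Derivation:
Step 0: x=[9.8000] v=[0.0000]
Step 1: x=[9.7353] v=[-0.4313]
Step 2: x=[9.6087] v=[-0.8440]
Step 3: x=[9.4257] v=[-1.2202]
Step 4: x=[9.1941] v=[-1.5438]
Step 5: x=[8.9240] v=[-1.8009]
Step 6: x=[8.6270] v=[-1.9803]
Step 7: x=[8.3159] v=[-2.0743]
Step 8: x=[8.0041] v=[-2.0789]
Step 9: x=[7.7050] v=[-1.9938]
Step 10: x=[7.4316] v=[-1.8227]
Step 11: x=[7.1957] v=[-1.5730]
Step 12: x=[7.0074] v=[-1.2555]
Step 13: x=[6.8748] v=[-0.8839]
Step 14: x=[6.8037] v=[-0.4742]
Step 15: x=[6.7971] v=[-0.0440]
Step 16: x=[6.8553] v=[0.3881]
First v>=0 after going negative at step 16, time=2.4000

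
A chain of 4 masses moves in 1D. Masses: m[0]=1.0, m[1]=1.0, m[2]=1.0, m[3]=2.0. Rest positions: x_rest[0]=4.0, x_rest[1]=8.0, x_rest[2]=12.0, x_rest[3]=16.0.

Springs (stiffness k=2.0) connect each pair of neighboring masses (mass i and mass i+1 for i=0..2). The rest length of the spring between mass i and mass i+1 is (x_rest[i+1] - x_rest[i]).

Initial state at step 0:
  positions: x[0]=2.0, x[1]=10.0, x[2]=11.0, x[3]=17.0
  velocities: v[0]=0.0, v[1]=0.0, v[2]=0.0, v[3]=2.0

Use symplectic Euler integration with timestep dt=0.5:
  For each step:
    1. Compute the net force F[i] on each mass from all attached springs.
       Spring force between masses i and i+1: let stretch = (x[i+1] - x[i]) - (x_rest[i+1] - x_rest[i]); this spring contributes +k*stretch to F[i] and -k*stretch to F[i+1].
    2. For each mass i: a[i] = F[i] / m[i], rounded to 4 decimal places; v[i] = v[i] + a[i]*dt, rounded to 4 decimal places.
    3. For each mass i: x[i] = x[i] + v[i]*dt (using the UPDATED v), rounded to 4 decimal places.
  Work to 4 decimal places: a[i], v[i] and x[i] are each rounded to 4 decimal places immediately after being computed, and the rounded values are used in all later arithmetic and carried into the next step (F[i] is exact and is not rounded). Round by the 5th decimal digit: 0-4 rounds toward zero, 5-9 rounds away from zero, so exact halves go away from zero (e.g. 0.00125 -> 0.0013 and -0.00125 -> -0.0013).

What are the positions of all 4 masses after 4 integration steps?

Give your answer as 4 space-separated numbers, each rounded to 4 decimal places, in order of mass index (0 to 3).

Step 0: x=[2.0000 10.0000 11.0000 17.0000] v=[0.0000 0.0000 0.0000 2.0000]
Step 1: x=[4.0000 6.5000 13.5000 17.5000] v=[4.0000 -7.0000 5.0000 1.0000]
Step 2: x=[5.2500 5.2500 14.5000 18.0000] v=[2.5000 -2.5000 2.0000 1.0000]
Step 3: x=[4.5000 8.6250 12.6250 18.6250] v=[-1.5000 6.7500 -3.7500 1.2500]
Step 4: x=[3.8125 11.9375 11.7500 18.7500] v=[-1.3750 6.6250 -1.7500 0.2500]

Answer: 3.8125 11.9375 11.7500 18.7500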